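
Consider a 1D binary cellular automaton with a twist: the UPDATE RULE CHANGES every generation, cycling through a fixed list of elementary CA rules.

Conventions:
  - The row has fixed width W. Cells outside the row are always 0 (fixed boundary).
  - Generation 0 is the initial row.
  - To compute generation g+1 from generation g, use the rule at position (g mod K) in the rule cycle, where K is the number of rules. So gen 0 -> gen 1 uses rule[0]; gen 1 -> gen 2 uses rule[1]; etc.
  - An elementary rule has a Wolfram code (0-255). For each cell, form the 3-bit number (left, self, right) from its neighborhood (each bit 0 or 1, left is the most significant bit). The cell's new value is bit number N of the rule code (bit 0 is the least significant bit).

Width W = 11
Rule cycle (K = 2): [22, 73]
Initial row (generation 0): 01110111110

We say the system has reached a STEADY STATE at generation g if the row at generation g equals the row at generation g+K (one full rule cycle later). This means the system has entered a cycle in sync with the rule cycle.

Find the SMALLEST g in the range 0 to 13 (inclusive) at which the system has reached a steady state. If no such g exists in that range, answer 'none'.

Gen 0: 01110111110
Gen 1 (rule 22): 10000000001
Gen 2 (rule 73): 00111111100
Gen 3 (rule 22): 01000000010
Gen 4 (rule 73): 00011111000
Gen 5 (rule 22): 00100000100
Gen 6 (rule 73): 10001110001
Gen 7 (rule 22): 11010001011
Gen 8 (rule 73): 11000100011
Gen 9 (rule 22): 00101110100
Gen 10 (rule 73): 10001010001
Gen 11 (rule 22): 11011011011
Gen 12 (rule 73): 11011011011
Gen 13 (rule 22): 00000000000
Gen 14 (rule 73): 11111111111
Gen 15 (rule 22): 00000000000

Answer: 13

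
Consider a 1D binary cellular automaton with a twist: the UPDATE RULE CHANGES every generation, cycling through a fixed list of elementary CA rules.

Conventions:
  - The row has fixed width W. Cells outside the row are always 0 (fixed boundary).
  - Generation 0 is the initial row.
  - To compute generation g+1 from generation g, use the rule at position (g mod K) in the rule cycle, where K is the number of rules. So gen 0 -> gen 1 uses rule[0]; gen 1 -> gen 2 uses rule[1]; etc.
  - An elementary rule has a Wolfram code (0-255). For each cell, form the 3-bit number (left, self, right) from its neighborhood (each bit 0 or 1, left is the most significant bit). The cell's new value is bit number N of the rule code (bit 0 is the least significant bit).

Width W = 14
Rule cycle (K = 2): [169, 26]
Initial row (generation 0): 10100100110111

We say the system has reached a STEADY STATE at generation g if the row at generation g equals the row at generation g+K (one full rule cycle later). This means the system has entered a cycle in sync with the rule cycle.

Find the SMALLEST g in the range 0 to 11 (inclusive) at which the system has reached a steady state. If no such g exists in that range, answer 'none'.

Answer: none

Derivation:
Gen 0: 10100100110111
Gen 1 (rule 169): 01000000101110
Gen 2 (rule 26): 10100001001001
Gen 3 (rule 169): 01001100000000
Gen 4 (rule 26): 10111010000000
Gen 5 (rule 169): 01110100111111
Gen 6 (rule 26): 11000011100000
Gen 7 (rule 169): 10011011001111
Gen 8 (rule 26): 01110010111000
Gen 9 (rule 169): 01100001110011
Gen 10 (rule 26): 11010011001110
Gen 11 (rule 169): 10100010001100
Gen 12 (rule 26): 00010101011010
Gen 13 (rule 169): 11001010110100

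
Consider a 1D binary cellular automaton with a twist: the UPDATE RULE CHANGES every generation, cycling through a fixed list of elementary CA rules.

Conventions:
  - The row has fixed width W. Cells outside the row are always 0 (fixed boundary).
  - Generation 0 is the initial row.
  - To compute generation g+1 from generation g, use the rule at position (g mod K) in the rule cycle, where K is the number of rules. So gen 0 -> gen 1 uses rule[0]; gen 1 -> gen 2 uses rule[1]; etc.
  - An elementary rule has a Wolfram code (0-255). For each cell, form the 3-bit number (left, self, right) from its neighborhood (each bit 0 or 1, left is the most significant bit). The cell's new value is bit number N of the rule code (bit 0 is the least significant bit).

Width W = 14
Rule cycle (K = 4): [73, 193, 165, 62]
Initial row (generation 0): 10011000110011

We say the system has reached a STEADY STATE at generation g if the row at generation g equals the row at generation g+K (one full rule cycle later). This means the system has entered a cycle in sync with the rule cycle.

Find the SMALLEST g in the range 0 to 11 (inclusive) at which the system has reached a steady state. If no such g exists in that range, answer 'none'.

Answer: none

Derivation:
Gen 0: 10011000110011
Gen 1 (rule 73): 00011010110011
Gen 2 (rule 193): 11001000010001
Gen 3 (rule 165): 00001011010101
Gen 4 (rule 62): 00011110111111
Gen 5 (rule 73): 11010010100001
Gen 6 (rule 193): 01000000001100
Gen 7 (rule 165): 01011111100001
Gen 8 (rule 62): 11110000010011
Gen 9 (rule 73): 10010111000011
Gen 10 (rule 193): 00000011011001
Gen 11 (rule 165): 11111000100001
Gen 12 (rule 62): 10000101110011
Gen 13 (rule 73): 00110001010011
Gen 14 (rule 193): 10010100000001
Gen 15 (rule 165): 10011101111101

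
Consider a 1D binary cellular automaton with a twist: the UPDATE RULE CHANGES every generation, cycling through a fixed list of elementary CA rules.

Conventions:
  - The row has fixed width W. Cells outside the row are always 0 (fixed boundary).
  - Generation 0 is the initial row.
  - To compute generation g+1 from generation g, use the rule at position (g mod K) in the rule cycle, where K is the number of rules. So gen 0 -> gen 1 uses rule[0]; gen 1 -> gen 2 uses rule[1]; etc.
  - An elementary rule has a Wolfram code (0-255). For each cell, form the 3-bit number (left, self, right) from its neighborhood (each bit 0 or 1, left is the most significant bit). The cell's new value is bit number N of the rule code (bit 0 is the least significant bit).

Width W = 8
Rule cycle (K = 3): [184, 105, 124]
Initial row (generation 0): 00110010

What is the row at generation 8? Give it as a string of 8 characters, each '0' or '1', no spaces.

Answer: 10010100

Derivation:
Gen 0: 00110010
Gen 1 (rule 184): 00101001
Gen 2 (rule 105): 10010000
Gen 3 (rule 124): 11011000
Gen 4 (rule 184): 10110100
Gen 5 (rule 105): 01111001
Gen 6 (rule 124): 01001101
Gen 7 (rule 184): 00101010
Gen 8 (rule 105): 10010100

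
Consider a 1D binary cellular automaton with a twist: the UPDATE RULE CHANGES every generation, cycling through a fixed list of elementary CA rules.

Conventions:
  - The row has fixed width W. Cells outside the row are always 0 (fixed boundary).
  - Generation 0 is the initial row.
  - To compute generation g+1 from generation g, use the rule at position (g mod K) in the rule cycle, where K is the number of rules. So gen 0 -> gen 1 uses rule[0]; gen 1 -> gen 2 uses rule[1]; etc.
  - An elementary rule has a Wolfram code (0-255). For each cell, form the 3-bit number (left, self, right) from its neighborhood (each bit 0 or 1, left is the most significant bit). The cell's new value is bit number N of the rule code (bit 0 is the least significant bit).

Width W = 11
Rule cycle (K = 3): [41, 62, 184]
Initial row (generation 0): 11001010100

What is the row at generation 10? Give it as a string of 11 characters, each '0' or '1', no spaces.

Answer: 10000000100

Derivation:
Gen 0: 11001010100
Gen 1 (rule 41): 10000101001
Gen 2 (rule 62): 11001111111
Gen 3 (rule 184): 10101111110
Gen 4 (rule 41): 01011000000
Gen 5 (rule 62): 11110100000
Gen 6 (rule 184): 11101010000
Gen 7 (rule 41): 10010100111
Gen 8 (rule 62): 11111111100
Gen 9 (rule 184): 11111111010
Gen 10 (rule 41): 10000000100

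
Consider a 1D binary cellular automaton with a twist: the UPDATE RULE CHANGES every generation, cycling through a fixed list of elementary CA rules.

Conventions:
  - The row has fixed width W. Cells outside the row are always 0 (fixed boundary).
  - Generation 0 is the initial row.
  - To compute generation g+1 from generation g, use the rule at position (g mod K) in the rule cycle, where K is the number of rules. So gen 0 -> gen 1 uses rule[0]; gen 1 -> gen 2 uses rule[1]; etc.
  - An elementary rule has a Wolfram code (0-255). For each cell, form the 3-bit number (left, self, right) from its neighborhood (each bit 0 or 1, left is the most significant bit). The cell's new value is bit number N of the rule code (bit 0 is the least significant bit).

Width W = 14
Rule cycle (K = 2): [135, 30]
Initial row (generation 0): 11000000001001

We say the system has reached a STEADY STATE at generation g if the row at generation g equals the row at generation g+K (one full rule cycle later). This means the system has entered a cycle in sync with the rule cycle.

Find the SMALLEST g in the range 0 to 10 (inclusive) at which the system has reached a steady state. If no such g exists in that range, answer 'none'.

Gen 0: 11000000001001
Gen 1 (rule 135): 00011111111011
Gen 2 (rule 30): 00110000000010
Gen 3 (rule 135): 11000111111110
Gen 4 (rule 30): 10101100000001
Gen 5 (rule 135): 10100001111111
Gen 6 (rule 30): 10110011000000
Gen 7 (rule 135): 10000100011111
Gen 8 (rule 30): 11001110110000
Gen 9 (rule 135): 00010100000111
Gen 10 (rule 30): 00110110001100
Gen 11 (rule 135): 11000000110001
Gen 12 (rule 30): 10100001101011

Answer: none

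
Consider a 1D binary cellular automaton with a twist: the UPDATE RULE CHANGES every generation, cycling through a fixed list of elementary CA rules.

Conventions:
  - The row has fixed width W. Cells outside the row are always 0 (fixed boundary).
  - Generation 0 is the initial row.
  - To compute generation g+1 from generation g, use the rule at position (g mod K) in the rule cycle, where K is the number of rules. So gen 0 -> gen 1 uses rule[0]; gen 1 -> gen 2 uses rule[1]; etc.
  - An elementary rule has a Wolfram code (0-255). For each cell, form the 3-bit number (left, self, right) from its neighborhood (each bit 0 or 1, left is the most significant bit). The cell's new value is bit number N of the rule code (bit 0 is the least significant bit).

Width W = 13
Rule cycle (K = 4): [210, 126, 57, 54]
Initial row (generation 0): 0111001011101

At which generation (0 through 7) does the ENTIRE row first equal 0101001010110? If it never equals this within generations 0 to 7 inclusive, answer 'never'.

Gen 0: 0111001011101
Gen 1 (rule 210): 1011110001100
Gen 2 (rule 126): 1110011011110
Gen 3 (rule 57): 1001010110001
Gen 4 (rule 54): 1111111001011
Gen 5 (rule 210): 0111111110001
Gen 6 (rule 126): 1100000011011
Gen 7 (rule 57): 1011111010110

Answer: never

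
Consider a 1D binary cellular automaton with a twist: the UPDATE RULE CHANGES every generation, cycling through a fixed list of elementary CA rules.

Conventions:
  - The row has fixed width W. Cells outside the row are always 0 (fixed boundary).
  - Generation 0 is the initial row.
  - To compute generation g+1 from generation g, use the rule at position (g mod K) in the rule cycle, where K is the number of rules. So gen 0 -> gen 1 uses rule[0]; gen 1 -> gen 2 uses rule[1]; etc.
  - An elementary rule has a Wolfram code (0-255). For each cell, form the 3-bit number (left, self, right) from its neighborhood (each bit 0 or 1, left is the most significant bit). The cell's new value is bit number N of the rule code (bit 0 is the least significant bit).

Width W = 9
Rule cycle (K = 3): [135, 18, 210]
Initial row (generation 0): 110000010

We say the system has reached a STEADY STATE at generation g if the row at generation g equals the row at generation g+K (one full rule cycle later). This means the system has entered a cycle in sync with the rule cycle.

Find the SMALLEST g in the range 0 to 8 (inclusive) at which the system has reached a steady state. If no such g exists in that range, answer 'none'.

Gen 0: 110000010
Gen 1 (rule 135): 000111110
Gen 2 (rule 18): 001000001
Gen 3 (rule 210): 010100010
Gen 4 (rule 135): 110101110
Gen 5 (rule 18): 000000001
Gen 6 (rule 210): 000000010
Gen 7 (rule 135): 111111110
Gen 8 (rule 18): 000000001
Gen 9 (rule 210): 000000010
Gen 10 (rule 135): 111111110
Gen 11 (rule 18): 000000001

Answer: 5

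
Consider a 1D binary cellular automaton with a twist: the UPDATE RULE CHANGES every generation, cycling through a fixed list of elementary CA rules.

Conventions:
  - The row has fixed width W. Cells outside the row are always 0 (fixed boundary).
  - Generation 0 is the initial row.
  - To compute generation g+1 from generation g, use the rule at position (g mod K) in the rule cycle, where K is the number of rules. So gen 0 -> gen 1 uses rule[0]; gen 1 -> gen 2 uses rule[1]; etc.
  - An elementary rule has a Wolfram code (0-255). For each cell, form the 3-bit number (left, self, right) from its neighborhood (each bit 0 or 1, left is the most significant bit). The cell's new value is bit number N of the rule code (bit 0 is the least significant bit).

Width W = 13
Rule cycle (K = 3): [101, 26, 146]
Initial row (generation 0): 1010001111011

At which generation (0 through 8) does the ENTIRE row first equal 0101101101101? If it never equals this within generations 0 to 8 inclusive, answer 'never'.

Answer: never

Derivation:
Gen 0: 1010001111011
Gen 1 (rule 101): 1110100001101
Gen 2 (rule 26): 1000010011000
Gen 3 (rule 146): 0100101100100
Gen 4 (rule 101): 0100110100101
Gen 5 (rule 26): 1011100011000
Gen 6 (rule 146): 0001010100100
Gen 7 (rule 101): 1101111100101
Gen 8 (rule 26): 1001000011000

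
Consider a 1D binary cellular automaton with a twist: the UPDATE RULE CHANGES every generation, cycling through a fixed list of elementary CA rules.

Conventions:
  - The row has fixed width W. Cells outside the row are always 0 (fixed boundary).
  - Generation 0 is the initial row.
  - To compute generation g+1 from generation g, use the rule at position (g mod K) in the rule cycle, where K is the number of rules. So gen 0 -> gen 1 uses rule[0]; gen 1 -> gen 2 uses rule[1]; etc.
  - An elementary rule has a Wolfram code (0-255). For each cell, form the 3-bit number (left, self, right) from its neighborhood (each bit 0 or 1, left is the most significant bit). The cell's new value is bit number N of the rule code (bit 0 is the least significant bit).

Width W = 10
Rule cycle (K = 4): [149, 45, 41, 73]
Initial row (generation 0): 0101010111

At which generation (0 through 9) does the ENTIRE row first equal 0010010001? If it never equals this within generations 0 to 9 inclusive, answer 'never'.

Answer: never

Derivation:
Gen 0: 0101010111
Gen 1 (rule 149): 0101010010
Gen 2 (rule 45): 0111110010
Gen 3 (rule 41): 0100000000
Gen 4 (rule 73): 0001111111
Gen 5 (rule 149): 1100111110
Gen 6 (rule 45): 1000100000
Gen 7 (rule 41): 0010001111
Gen 8 (rule 73): 1000101001
Gen 9 (rule 149): 1110101101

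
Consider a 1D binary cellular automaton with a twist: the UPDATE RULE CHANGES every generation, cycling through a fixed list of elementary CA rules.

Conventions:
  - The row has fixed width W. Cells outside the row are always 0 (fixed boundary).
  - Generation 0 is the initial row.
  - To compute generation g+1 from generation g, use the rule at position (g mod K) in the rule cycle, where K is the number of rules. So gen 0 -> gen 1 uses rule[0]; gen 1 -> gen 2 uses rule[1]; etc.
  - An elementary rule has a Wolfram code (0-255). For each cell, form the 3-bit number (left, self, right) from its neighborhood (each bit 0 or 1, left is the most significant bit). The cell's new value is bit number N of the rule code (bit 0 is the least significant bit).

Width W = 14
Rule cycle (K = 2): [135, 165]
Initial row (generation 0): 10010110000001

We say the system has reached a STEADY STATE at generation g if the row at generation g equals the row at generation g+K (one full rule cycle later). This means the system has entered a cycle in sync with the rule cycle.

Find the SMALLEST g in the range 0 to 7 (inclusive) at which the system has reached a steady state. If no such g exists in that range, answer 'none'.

Answer: none

Derivation:
Gen 0: 10010110000001
Gen 1 (rule 135): 10110000111111
Gen 2 (rule 165): 11000110011110
Gen 3 (rule 135): 00011000101100
Gen 4 (rule 165): 11000010110001
Gen 5 (rule 135): 00011110000111
Gen 6 (rule 165): 11001100110010
Gen 7 (rule 135): 00010001000110
Gen 8 (rule 165): 11010101010000
Gen 9 (rule 135): 00010101010111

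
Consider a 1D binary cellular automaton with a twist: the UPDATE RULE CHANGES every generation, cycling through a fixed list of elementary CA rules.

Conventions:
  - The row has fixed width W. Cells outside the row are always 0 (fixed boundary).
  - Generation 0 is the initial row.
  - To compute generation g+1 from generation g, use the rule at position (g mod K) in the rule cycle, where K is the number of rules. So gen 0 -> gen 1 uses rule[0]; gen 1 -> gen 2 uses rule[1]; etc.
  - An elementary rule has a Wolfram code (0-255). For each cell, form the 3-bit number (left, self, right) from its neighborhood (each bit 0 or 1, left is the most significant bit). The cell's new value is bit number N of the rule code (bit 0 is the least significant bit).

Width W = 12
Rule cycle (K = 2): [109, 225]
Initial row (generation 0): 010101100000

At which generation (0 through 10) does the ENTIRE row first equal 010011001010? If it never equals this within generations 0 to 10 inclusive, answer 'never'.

Answer: 5

Derivation:
Gen 0: 010101100000
Gen 1 (rule 109): 011111101111
Gen 2 (rule 225): 001111110111
Gen 3 (rule 109): 101000011101
Gen 4 (rule 225): 010011001110
Gen 5 (rule 109): 010011001010
Gen 6 (rule 225): 000001000100
Gen 7 (rule 109): 111101010101
Gen 8 (rule 225): 011110101010
Gen 9 (rule 109): 010011111110
Gen 10 (rule 225): 000001111110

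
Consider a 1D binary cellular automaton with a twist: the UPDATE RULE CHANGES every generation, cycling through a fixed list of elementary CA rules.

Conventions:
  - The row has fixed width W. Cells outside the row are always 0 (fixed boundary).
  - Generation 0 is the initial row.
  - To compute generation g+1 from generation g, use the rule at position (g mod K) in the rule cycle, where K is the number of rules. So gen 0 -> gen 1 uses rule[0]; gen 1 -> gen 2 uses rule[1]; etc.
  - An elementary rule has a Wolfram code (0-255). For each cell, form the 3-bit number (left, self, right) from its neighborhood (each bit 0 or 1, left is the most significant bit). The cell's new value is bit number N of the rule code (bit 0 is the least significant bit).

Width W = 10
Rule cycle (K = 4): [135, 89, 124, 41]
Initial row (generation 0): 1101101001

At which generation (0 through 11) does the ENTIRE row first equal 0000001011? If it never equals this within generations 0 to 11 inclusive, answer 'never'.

Gen 0: 1101101001
Gen 1 (rule 135): 0000001011
Gen 2 (rule 89): 1111100011
Gen 3 (rule 124): 1000110011
Gen 4 (rule 41): 0010100010
Gen 5 (rule 135): 1110101110
Gen 6 (rule 89): 1010001011
Gen 7 (rule 124): 1111001111
Gen 8 (rule 41): 1000001000
Gen 9 (rule 135): 1011111011
Gen 10 (rule 89): 0010001011
Gen 11 (rule 124): 0011001111

Answer: 1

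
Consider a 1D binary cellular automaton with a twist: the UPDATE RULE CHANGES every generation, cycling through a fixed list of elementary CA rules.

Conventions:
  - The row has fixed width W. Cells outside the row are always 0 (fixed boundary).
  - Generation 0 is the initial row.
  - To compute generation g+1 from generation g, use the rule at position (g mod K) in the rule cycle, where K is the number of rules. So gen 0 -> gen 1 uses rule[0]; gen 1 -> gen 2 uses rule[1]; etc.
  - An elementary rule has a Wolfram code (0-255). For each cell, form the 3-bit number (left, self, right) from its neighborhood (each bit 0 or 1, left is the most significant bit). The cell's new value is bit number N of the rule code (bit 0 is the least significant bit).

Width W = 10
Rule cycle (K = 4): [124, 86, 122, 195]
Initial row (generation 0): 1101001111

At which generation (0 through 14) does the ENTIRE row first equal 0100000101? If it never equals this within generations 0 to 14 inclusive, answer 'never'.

Gen 0: 1101001111
Gen 1 (rule 124): 1111101001
Gen 2 (rule 86): 0000101111
Gen 3 (rule 122): 0001011001
Gen 4 (rule 195): 1110001010
Gen 5 (rule 124): 1011001111
Gen 6 (rule 86): 1001110001
Gen 7 (rule 122): 0111011010
Gen 8 (rule 195): 1011001000
Gen 9 (rule 124): 1111101100
Gen 10 (rule 86): 0000100110
Gen 11 (rule 122): 0001011111
Gen 12 (rule 195): 1110001111
Gen 13 (rule 124): 1011001001
Gen 14 (rule 86): 1001111111

Answer: never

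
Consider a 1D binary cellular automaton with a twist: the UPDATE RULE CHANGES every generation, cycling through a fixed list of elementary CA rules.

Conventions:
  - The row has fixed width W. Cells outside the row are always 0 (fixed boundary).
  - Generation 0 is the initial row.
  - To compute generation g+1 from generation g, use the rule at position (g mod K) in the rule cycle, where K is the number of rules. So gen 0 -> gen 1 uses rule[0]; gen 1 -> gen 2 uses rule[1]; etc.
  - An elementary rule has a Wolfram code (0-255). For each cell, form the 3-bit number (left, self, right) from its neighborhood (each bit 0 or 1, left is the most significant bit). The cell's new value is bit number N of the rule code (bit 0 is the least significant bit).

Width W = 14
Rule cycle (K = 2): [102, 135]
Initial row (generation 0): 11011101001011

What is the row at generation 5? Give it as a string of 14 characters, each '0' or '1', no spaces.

Answer: 11110101100000

Derivation:
Gen 0: 11011101001011
Gen 1 (rule 102): 01100111011101
Gen 2 (rule 135): 10001010001001
Gen 3 (rule 102): 10011110011011
Gen 4 (rule 135): 10101100100000
Gen 5 (rule 102): 11110101100000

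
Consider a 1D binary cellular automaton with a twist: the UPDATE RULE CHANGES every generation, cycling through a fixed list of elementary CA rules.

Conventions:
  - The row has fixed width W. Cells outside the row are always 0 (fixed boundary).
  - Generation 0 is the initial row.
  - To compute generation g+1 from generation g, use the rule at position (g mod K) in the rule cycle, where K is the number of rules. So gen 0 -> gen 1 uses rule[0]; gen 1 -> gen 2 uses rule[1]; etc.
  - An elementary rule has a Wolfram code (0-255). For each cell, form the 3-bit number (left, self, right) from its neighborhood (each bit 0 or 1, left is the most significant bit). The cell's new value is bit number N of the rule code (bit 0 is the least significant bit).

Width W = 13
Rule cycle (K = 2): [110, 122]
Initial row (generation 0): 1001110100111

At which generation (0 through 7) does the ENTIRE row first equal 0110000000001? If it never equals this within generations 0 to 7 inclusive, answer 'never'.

Answer: 6

Derivation:
Gen 0: 1001110100111
Gen 1 (rule 110): 1011011101101
Gen 2 (rule 122): 0111110111110
Gen 3 (rule 110): 1100011100010
Gen 4 (rule 122): 1110110110101
Gen 5 (rule 110): 1011111111111
Gen 6 (rule 122): 0110000000001
Gen 7 (rule 110): 1110000000011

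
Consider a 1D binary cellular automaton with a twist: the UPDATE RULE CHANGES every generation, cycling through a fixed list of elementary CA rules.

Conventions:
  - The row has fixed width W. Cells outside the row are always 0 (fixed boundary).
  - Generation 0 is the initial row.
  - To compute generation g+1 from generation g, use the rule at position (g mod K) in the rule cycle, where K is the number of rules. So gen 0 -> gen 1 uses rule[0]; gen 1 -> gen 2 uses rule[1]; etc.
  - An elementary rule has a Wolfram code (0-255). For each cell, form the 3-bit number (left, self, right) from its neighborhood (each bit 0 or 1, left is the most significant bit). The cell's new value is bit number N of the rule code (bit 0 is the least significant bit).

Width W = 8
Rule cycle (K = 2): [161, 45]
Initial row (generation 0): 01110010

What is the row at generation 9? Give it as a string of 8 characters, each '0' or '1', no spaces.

Gen 0: 01110010
Gen 1 (rule 161): 00100000
Gen 2 (rule 45): 10101111
Gen 3 (rule 161): 01010110
Gen 4 (rule 45): 01111100
Gen 5 (rule 161): 00111001
Gen 6 (rule 45): 10100001
Gen 7 (rule 161): 01001100
Gen 8 (rule 45): 01001001
Gen 9 (rule 161): 00000000

Answer: 00000000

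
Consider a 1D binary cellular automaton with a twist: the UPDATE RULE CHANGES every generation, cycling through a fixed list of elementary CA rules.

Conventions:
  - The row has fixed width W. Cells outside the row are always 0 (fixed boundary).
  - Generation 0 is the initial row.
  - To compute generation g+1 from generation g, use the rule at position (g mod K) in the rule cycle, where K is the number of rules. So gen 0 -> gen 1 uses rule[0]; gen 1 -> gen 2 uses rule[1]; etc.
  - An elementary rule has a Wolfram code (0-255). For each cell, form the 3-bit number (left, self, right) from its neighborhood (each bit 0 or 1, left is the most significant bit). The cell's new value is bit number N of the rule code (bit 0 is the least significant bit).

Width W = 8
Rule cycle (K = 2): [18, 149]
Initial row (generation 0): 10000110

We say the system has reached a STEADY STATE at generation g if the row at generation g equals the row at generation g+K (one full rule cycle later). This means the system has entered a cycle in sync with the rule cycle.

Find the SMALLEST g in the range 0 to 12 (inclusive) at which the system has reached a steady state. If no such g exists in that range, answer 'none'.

Answer: 4

Derivation:
Gen 0: 10000110
Gen 1 (rule 18): 01001001
Gen 2 (rule 149): 01101101
Gen 3 (rule 18): 10000000
Gen 4 (rule 149): 11111111
Gen 5 (rule 18): 00000000
Gen 6 (rule 149): 11111111
Gen 7 (rule 18): 00000000
Gen 8 (rule 149): 11111111
Gen 9 (rule 18): 00000000
Gen 10 (rule 149): 11111111
Gen 11 (rule 18): 00000000
Gen 12 (rule 149): 11111111
Gen 13 (rule 18): 00000000
Gen 14 (rule 149): 11111111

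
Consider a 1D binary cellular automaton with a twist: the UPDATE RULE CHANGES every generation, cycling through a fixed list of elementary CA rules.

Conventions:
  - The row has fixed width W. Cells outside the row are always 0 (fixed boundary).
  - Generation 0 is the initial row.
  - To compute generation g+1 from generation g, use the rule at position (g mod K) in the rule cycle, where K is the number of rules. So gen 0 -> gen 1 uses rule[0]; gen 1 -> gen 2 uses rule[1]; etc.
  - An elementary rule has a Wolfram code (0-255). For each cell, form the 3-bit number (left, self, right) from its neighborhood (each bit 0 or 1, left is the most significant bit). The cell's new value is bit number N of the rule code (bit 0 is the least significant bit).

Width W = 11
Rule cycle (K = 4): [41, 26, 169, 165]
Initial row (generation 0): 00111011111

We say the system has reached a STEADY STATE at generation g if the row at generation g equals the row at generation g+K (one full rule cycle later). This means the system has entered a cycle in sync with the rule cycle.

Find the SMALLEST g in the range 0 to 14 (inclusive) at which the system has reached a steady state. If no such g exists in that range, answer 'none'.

Gen 0: 00111011111
Gen 1 (rule 41): 10100110000
Gen 2 (rule 26): 00011101000
Gen 3 (rule 169): 11011010011
Gen 4 (rule 165): 00100110000
Gen 5 (rule 41): 10000100111
Gen 6 (rule 26): 01001011100
Gen 7 (rule 169): 00000111001
Gen 8 (rule 165): 11110010001
Gen 9 (rule 41): 10000000100
Gen 10 (rule 26): 01000001010
Gen 11 (rule 169): 00011100100
Gen 12 (rule 165): 11001000101
Gen 13 (rule 41): 10000010010
Gen 14 (rule 26): 01000101101
Gen 15 (rule 169): 00010011010
Gen 16 (rule 165): 11010000110
Gen 17 (rule 41): 10100110100
Gen 18 (rule 26): 00011100010

Answer: none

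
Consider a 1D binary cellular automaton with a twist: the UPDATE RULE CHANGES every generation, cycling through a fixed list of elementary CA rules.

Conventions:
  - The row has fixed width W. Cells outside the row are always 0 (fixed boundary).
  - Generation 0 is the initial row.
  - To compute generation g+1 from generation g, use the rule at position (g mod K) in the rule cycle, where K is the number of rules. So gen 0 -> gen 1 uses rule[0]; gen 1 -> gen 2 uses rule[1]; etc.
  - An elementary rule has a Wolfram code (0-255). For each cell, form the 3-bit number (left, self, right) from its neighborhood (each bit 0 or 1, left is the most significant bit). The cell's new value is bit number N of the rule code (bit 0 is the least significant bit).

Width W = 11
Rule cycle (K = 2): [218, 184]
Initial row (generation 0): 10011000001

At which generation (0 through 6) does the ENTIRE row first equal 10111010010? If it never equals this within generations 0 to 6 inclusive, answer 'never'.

Gen 0: 10011000001
Gen 1 (rule 218): 01111100010
Gen 2 (rule 184): 01111010001
Gen 3 (rule 218): 11111001010
Gen 4 (rule 184): 11110100101
Gen 5 (rule 218): 11110011000
Gen 6 (rule 184): 11101010100

Answer: never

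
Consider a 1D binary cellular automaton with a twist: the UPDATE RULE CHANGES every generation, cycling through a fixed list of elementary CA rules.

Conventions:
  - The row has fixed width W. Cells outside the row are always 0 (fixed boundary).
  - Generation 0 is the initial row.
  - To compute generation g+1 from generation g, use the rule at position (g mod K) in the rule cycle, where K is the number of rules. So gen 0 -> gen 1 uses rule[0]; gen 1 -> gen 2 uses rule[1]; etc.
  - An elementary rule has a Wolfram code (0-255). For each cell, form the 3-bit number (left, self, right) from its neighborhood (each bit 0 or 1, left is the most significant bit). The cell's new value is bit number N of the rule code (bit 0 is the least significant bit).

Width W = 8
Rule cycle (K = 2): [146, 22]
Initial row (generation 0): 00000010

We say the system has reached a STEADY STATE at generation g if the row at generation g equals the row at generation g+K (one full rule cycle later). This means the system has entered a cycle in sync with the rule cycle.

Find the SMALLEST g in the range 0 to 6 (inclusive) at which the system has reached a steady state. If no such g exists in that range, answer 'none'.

Answer: none

Derivation:
Gen 0: 00000010
Gen 1 (rule 146): 00000101
Gen 2 (rule 22): 00001101
Gen 3 (rule 146): 00010000
Gen 4 (rule 22): 00111000
Gen 5 (rule 146): 01010100
Gen 6 (rule 22): 11010110
Gen 7 (rule 146): 00000001
Gen 8 (rule 22): 00000011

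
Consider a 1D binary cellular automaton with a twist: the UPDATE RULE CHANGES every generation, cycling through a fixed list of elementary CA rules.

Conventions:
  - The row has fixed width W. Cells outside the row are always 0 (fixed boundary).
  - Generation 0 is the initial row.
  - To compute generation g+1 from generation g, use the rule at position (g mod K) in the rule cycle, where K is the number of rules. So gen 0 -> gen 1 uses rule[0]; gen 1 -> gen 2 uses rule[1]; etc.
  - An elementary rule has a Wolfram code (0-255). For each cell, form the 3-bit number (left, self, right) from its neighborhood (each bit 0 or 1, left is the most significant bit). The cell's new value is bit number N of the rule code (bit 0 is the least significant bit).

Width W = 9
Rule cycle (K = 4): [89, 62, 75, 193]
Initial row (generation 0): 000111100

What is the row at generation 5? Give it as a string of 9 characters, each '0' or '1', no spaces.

Answer: 011001111

Derivation:
Gen 0: 000111100
Gen 1 (rule 89): 110100111
Gen 2 (rule 62): 101111100
Gen 3 (rule 75): 001000101
Gen 4 (rule 193): 100010000
Gen 5 (rule 89): 011001111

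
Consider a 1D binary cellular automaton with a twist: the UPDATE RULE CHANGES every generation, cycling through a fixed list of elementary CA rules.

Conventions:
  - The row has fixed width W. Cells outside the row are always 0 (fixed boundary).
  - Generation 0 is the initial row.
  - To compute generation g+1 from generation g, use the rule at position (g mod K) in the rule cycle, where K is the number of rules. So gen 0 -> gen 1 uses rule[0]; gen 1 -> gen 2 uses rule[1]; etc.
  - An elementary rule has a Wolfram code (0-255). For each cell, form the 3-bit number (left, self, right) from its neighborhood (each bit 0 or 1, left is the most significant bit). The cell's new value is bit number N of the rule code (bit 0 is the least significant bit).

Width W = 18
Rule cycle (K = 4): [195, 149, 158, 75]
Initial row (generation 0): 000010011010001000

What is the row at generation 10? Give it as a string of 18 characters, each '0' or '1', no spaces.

Answer: 111110011011100011

Derivation:
Gen 0: 000010011010001000
Gen 1 (rule 195): 111100101000110011
Gen 2 (rule 149): 011010101110001000
Gen 3 (rule 158): 110010101101011100
Gen 4 (rule 75): 110100001100010101
Gen 5 (rule 195): 010001110101100000
Gen 6 (rule 149): 011100100100011111
Gen 7 (rule 158): 111011111110111110
Gen 8 (rule 75): 101010000010100010
Gen 9 (rule 195): 000000111100001100
Gen 10 (rule 149): 111110011011100011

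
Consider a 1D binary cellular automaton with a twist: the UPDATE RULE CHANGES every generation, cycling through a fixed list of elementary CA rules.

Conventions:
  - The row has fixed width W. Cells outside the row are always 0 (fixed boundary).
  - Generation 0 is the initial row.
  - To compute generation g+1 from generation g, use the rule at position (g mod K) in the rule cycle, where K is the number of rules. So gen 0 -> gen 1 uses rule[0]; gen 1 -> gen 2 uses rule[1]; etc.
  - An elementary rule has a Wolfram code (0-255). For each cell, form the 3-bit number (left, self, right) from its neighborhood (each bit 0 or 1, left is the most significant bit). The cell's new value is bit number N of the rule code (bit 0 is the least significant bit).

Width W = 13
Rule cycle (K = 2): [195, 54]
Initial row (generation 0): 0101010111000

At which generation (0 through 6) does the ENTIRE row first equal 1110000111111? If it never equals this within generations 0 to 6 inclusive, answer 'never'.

Answer: 4

Derivation:
Gen 0: 0101010111000
Gen 1 (rule 195): 1000000011011
Gen 2 (rule 54): 1100000100100
Gen 3 (rule 195): 0101111001001
Gen 4 (rule 54): 1110000111111
Gen 5 (rule 195): 0110111011111
Gen 6 (rule 54): 1001000100000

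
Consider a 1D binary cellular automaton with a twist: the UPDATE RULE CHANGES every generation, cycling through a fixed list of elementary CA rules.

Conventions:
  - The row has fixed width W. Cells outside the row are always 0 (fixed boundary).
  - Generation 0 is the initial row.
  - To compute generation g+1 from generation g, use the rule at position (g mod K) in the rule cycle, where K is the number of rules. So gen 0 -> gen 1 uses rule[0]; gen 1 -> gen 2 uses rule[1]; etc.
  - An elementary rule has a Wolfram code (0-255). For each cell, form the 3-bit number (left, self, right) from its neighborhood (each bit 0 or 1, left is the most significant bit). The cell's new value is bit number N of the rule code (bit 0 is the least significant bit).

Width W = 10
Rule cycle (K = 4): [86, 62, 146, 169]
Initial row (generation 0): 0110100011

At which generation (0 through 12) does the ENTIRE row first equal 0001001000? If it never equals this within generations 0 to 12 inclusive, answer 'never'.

Answer: never

Derivation:
Gen 0: 0110100011
Gen 1 (rule 86): 1010110101
Gen 2 (rule 62): 1111101111
Gen 3 (rule 146): 0111000110
Gen 4 (rule 169): 0110010100
Gen 5 (rule 86): 1011110110
Gen 6 (rule 62): 1110001101
Gen 7 (rule 146): 0101010000
Gen 8 (rule 169): 0010100111
Gen 9 (rule 86): 0110111001
Gen 10 (rule 62): 1101100111
Gen 11 (rule 146): 0000011010
Gen 12 (rule 169): 1111010100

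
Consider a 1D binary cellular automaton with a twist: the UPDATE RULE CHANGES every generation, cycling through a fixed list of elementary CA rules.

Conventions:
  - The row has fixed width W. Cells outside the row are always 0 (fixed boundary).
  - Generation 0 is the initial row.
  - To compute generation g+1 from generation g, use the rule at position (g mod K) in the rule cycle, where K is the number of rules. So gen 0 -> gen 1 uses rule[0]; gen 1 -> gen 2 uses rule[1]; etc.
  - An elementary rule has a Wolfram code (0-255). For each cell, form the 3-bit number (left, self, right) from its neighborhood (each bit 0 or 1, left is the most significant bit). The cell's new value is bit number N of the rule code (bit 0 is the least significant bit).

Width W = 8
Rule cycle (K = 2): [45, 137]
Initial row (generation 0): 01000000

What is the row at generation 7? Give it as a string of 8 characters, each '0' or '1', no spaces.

Answer: 10101101

Derivation:
Gen 0: 01000000
Gen 1 (rule 45): 01011111
Gen 2 (rule 137): 00011110
Gen 3 (rule 45): 11010000
Gen 4 (rule 137): 10000111
Gen 5 (rule 45): 10110100
Gen 6 (rule 137): 00100001
Gen 7 (rule 45): 10101101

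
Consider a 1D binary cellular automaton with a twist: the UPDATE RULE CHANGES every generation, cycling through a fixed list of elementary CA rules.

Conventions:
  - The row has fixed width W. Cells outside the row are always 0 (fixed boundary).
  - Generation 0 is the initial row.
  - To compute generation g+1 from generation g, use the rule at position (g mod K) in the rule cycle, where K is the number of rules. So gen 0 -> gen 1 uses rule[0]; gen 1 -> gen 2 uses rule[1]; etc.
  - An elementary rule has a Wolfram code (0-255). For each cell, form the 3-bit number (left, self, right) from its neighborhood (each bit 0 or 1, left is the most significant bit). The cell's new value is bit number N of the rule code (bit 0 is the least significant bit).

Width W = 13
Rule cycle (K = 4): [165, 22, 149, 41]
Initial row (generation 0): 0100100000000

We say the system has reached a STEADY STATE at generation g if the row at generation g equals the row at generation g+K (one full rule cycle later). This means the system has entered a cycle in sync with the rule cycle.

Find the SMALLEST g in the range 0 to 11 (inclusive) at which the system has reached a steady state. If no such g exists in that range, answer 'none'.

Gen 0: 0100100000000
Gen 1 (rule 165): 0100101111111
Gen 2 (rule 22): 1111100000000
Gen 3 (rule 149): 0111011111111
Gen 4 (rule 41): 0100110000000
Gen 5 (rule 165): 0100000111111
Gen 6 (rule 22): 1110001000000
Gen 7 (rule 149): 0101101111111
Gen 8 (rule 41): 0011011000000
Gen 9 (rule 165): 1000100011111
Gen 10 (rule 22): 1101110100000
Gen 11 (rule 149): 0000100111111
Gen 12 (rule 41): 1110000100000
Gen 13 (rule 165): 0100110101111
Gen 14 (rule 22): 1111000100000
Gen 15 (rule 149): 0110110111111

Answer: none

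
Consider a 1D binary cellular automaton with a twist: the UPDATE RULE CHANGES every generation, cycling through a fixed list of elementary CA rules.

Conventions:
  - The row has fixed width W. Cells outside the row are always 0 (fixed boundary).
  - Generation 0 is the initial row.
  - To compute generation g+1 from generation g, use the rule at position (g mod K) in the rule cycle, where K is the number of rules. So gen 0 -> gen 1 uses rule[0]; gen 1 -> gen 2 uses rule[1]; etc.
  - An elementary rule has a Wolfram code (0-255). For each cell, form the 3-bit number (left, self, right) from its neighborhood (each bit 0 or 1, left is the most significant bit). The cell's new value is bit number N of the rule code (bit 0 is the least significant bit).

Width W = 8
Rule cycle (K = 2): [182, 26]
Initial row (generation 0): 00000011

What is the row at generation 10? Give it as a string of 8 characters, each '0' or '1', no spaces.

Gen 0: 00000011
Gen 1 (rule 182): 00000100
Gen 2 (rule 26): 00001010
Gen 3 (rule 182): 00011111
Gen 4 (rule 26): 00110000
Gen 5 (rule 182): 01001000
Gen 6 (rule 26): 10110100
Gen 7 (rule 182): 11001110
Gen 8 (rule 26): 10111001
Gen 9 (rule 182): 11010111
Gen 10 (rule 26): 10000100

Answer: 10000100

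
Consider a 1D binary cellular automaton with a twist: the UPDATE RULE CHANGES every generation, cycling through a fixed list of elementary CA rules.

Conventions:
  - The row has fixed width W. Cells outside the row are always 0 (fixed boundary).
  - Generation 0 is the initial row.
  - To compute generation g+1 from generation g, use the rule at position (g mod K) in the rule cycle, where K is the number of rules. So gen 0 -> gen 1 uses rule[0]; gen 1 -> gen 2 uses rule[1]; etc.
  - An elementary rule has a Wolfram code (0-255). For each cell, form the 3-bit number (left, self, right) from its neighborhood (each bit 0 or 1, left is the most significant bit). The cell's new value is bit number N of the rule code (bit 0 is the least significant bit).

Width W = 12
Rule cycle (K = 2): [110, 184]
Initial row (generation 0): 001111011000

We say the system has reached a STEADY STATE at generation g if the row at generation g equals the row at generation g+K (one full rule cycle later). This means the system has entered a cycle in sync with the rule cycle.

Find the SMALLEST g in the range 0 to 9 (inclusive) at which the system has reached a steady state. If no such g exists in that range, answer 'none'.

Gen 0: 001111011000
Gen 1 (rule 110): 011001111000
Gen 2 (rule 184): 010101110100
Gen 3 (rule 110): 111111011100
Gen 4 (rule 184): 111110111010
Gen 5 (rule 110): 100011101110
Gen 6 (rule 184): 010011011101
Gen 7 (rule 110): 110111110111
Gen 8 (rule 184): 101111101110
Gen 9 (rule 110): 111000111010
Gen 10 (rule 184): 110100110101
Gen 11 (rule 110): 111101111111

Answer: none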